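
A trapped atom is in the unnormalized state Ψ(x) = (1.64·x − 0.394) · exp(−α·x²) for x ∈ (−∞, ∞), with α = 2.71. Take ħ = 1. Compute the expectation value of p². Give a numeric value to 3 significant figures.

p² Ψ = −ħ² d²Ψ/dx²; ⟨p²⟩ = −ħ² ∫ Ψ*·Ψ'' dx / ∫|Ψ|² dx.
Expand each integrand as polynomial × e^(−2αx²) and use ∫x^(2j)·e^(−2αx²) dx = (2j−1)!!/(4α)^j · √(π/(2α)), odd powers → 0; here √(π/(2α)) = 0.76133. Differentiate with the product rule, d/dx e^(−αx²) = −2αx·e^(−αx²).
State is unnormalized: ∫|Ψ|² dx = 0.30709, and ∫Ψ*·(−ħ² Ψ'') dx = 1.8560, so ⟨p²⟩ = 1.8560 / 0.30709.
⟨p²⟩ = 6.0440.

6.04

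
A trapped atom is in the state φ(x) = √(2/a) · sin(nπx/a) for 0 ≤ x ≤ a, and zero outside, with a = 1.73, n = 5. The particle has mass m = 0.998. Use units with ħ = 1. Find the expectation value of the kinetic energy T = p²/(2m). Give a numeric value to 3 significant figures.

41.3

T = −(ħ²/2m) d²/dx², so ⟨T⟩ = −(ħ²/2m) ∫ φ*·φ'' dx; with m = 0.998.
d/dx sin(nπx/a) = (nπ/a)·cos(nπx/a) and d²/dx² sin(nπx/a) = −(nπ/a)²·sin(nπx/a); on 0 ≤ x ≤ a, ∫sin²(nπx/a) dx = a/2 and ∫sin(nπx/a)·cos(nπx/a) dx = 0.
⟨T⟩ = 41.304.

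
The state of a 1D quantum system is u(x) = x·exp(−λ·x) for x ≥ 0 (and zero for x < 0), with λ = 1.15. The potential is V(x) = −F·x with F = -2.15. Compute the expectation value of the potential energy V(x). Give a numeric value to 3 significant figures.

⟨V⟩ = ∫ V(x)·|u|² dx / ∫|u|² dx.
Every integrand reduces to terms xʲ·e^(−2λx) on [0, ∞); use ∫₀^∞ xʲ·e^(−2λx) dx = j!/(2λ)^(j+1).
State is unnormalized: ∫|u|² dx = 0.16438, and ∫u*·V(x)·u dx = 0.46098, so ⟨V⟩ = 0.46098 / 0.16438.
⟨V⟩ = 2.8043.

2.80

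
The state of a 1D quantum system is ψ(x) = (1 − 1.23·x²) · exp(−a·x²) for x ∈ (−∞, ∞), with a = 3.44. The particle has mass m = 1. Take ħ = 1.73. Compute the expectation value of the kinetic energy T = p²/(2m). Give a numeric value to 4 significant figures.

T = −(ħ²/2m) d²/dx², so ⟨T⟩ = −(ħ²/2m) ∫ ψ*·ψ'' dx / ∫|ψ|² dx; with m = 1.
Expand each integrand as polynomial × e^(−2ax²) and use ∫x^(2j)·e^(−2ax²) dx = (2j−1)!!/(4a)^j · √(π/(2a)), odd powers → 0; here √(π/(2a)) = 0.67574. Differentiate with the product rule, d/dx e^(−ax²) = −2ax·e^(−ax²).
State is unnormalized: ∫|ψ|² dx = 0.57113, and ∫ψ*·(−ħ²/2m · ψ'') dx = 4.2950, so ⟨T⟩ = 4.2950 / 0.57113.
⟨T⟩ = 7.5202.

7.520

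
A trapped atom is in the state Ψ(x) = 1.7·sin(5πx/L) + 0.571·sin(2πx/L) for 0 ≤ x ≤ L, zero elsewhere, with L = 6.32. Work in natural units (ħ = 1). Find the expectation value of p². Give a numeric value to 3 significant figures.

5.65

p² Ψ = −ħ² d²Ψ/dx²; ⟨p²⟩ = −ħ² ∫ Ψ*·Ψ'' dx / ∫|Ψ|² dx.
d²/dx² sin(jπx/L) = −(jπ/L)²·sin(jπx/L); on 0 ≤ x ≤ L, ∫sin²(jπx/L) dx = L/2 and ∫sin(jπx/L)·sin(lπx/L) dx = 0 for j ≠ l, so only diagonal terms survive in ∫|Ψ|² and ∫Ψ·Ψ″; ∫Ψ·Ψ′ dx = [Ψ²/2] between the walls = 0.
State is unnormalized: ∫|Ψ|² dx = 10.163, and ∫Ψ*·(−ħ² Ψ'') dx = 57.433, so ⟨p²⟩ = 57.433 / 10.163.
⟨p²⟩ = 5.6513.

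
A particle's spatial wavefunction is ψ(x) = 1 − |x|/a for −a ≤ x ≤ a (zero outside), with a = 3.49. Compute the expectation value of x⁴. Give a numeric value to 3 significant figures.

⟨x⁴⟩ = ∫ x⁴·|ψ|² dx / ∫|ψ|² dx (integrals over the domain).
ψ is even, so ∫ over [−a, a] = 2∫₀ᵃ with ψ = 1 − x/a there: ∫₀ᵃ (1 − x/a)² dx = a/3, ∫₀ᵃ x²(1 − x/a)² dx = a³/30, ∫₀ᵃ x⁴(1 − x/a)² dx = a⁵/105.
State is unnormalized: ∫|ψ|² dx = 2.3267, and ∫ψ*·x⁴·ψ dx = 9.8621, so ⟨x⁴⟩ = 9.8621 / 2.3267.
⟨x⁴⟩ = 4.2387.

4.24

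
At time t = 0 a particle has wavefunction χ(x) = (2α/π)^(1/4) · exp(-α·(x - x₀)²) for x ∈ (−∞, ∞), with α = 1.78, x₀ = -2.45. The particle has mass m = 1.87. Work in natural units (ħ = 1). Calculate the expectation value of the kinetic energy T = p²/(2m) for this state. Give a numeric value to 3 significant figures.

T = −(ħ²/2m) d²/dx², so ⟨T⟩ = −(ħ²/2m) ∫ χ*·χ'' dx; with m = 1.87.
Gaussian moments (u = x − x₀): ∫u^(2j)·e^(−2αu²) du = (2j−1)!!/(4α)^j · √(π/(2α)), odd powers integrate to 0; here √(π/(2α)) = 0.93940. Derivatives: d/dx e^(−αu²) = −2αu·e^(−αu²), d²/dx² e^(−αu²) = (4α²u² − 2α)·e^(−αu²).
⟨T⟩ = 0.47594.

0.476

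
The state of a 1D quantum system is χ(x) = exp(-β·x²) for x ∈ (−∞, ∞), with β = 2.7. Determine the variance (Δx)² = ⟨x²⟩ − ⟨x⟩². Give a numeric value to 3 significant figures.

0.0926

Compute ⟨x⟩ and ⟨x²⟩ separately, then (Δx)² = ⟨x²⟩ − ⟨x⟩².
Gaussian moments: ∫x^(2j)·e^(−2βx²) dx = (2j−1)!!/(4β)^j · √(π/(2β)), odd powers integrate to 0; here √(π/(2β)) = 0.76274.
Normalization: ∫|χ|² dx = 0.76274.
⟨x⟩ = 0.0000 and ⟨x²⟩ = 0.092593.
(Δx)² = 0.092593 − (0.0000)² = 0.092593.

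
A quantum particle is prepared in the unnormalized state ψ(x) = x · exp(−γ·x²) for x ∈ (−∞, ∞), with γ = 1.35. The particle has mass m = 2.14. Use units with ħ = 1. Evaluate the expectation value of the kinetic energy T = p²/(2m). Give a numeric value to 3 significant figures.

T = −(ħ²/2m) d²/dx², so ⟨T⟩ = −(ħ²/2m) ∫ ψ*·ψ'' dx / ∫|ψ|² dx; with m = 2.14.
Expand each integrand as polynomial × e^(−2γx²) and use ∫x^(2j)·e^(−2γx²) dx = (2j−1)!!/(4γ)^j · √(π/(2γ)), odd powers → 0; here √(π/(2γ)) = 1.0787. Differentiate with the product rule, d/dx e^(−γx²) = −2γx·e^(−γx²).
State is unnormalized: ∫|ψ|² dx = 0.19976, and ∫ψ*·(−ħ²/2m · ψ'') dx = 0.18902, so ⟨T⟩ = 0.18902 / 0.19976.
⟨T⟩ = 0.94626.

0.946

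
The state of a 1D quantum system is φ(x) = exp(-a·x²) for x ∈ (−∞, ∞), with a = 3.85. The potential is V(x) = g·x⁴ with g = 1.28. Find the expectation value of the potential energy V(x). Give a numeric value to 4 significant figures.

0.01619

⟨V⟩ = ∫ V(x)·|φ|² dx / ∫|φ|² dx.
Gaussian moments: ∫x^(2j)·e^(−2ax²) dx = (2j−1)!!/(4a)^j · √(π/(2a)), odd powers integrate to 0; here √(π/(2a)) = 0.63875.
State is unnormalized: ∫|φ|² dx = 0.63875, and ∫φ*·V(x)·φ dx = 0.010342, so ⟨V⟩ = 0.010342 / 0.63875.
⟨V⟩ = 0.016192.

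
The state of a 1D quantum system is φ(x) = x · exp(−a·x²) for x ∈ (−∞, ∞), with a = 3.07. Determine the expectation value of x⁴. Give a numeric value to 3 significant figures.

0.0995

⟨x⁴⟩ = ∫ x⁴·|φ|² dx / ∫|φ|² dx (integrals over the domain).
Expand each integrand as polynomial × e^(−2ax²) and use ∫x^(2j)·e^(−2ax²) dx = (2j−1)!!/(4a)^j · √(π/(2a)), odd powers → 0; here √(π/(2a)) = 0.71530.
State is unnormalized: ∫|φ|² dx = 0.058250, and ∫φ*·x⁴·φ dx = 0.0057941, so ⟨x⁴⟩ = 0.0057941 / 0.058250.
⟨x⁴⟩ = 0.099471.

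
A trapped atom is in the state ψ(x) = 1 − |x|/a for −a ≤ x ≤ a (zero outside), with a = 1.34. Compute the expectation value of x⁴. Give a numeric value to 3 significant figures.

⟨x⁴⟩ = ∫ x⁴·|ψ|² dx / ∫|ψ|² dx (integrals over the domain).
ψ is even, so ∫ over [−a, a] = 2∫₀ᵃ with ψ = 1 − x/a there: ∫₀ᵃ (1 − x/a)² dx = a/3, ∫₀ᵃ x²(1 − x/a)² dx = a³/30, ∫₀ᵃ x⁴(1 − x/a)² dx = a⁵/105.
State is unnormalized: ∫|ψ|² dx = 0.89333, and ∫ψ*·x⁴·ψ dx = 0.082293, so ⟨x⁴⟩ = 0.082293 / 0.89333.
⟨x⁴⟩ = 0.092119.

0.0921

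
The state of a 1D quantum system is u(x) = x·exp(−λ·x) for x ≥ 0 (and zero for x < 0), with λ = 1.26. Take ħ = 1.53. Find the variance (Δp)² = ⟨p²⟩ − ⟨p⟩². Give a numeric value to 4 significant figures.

3.716

Compute ⟨p⟩ and ⟨p²⟩ separately; (Δp)² = ⟨p²⟩ − ⟨p⟩².
Differentiate x·exp(−λ·x) with the product rule; every integrand then reduces to terms xʲ·e^(−2λx) on [0, ∞), with ∫₀^∞ xʲ·e^(−2λx) dx = j!/(2λ)^(j+1).
Normalization: ∫|u|² dx = 0.12498.
⟨p⟩ = 0.0000 and ⟨p²⟩ = 3.7164.
(Δp)² = 3.7164 − (0.0000)² = 3.7164.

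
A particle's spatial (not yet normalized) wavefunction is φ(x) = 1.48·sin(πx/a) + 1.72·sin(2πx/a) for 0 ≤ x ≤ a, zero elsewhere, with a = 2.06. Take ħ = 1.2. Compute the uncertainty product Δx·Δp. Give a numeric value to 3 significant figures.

0.939

Δx = √(⟨x²⟩−⟨x⟩²), Δp = √(⟨p²⟩−⟨p⟩²).
On 0 ≤ x ≤ a (j ≠ l): ∫sin²(jπx/a) dx = a/2, ∫sin(jπx/a)·sin(lπx/a) dx = 0; diagonal moments ∫x·sin²(jπx/a) dx = a²/4, ∫x²·sin²(jπx/a) dx = a³·(1/6 − 1/(4j²π²)); cross terms ∫x·sin(jπx/a)·sin(lπx/a) dx = 0 for j + l even and −4jla²/(π²(j² − l²)²) for j + l odd, ∫x²·sin(jπx/a)·sin(lπx/a) dx = (−1)^(j+l)·4jla³/(π²(j² − l²)²); higher powers the same way via product-to-sum and parts. d²/dx² sin(jπx/a) = −(jπ/a)²·sin(jπx/a); on 0 ≤ x ≤ a, ∫sin²(jπx/a) dx = a/2 and ∫sin(jπx/a)·sin(lπx/a) dx = 0 for j ≠ l, so only diagonal terms survive in ∫|φ|² and ∫φ·φ″; ∫φ·φ′ dx = [φ²/2] between the walls = 0.
Normalization: ∫|φ|² dx = 5.3033.
⟨x⟩ = 0.66309, ⟨x²⟩ = 0.53636 ⇒ Δx = 0.31092.
⟨p⟩ = 0.0000, ⟨p²⟩ = 9.1221 ⇒ Δp = 3.0203.
Δx·Δp = 0.93906.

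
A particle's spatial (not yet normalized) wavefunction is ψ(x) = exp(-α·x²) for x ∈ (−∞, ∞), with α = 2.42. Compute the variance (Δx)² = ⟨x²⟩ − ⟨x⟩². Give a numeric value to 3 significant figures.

Compute ⟨x⟩ and ⟨x²⟩ separately, then (Δx)² = ⟨x²⟩ − ⟨x⟩².
Gaussian moments: ∫x^(2j)·e^(−2αx²) dx = (2j−1)!!/(4α)^j · √(π/(2α)), odd powers integrate to 0; here √(π/(2α)) = 0.80566.
Normalization: ∫|ψ|² dx = 0.80566.
⟨x⟩ = 0.0000 and ⟨x²⟩ = 0.10331.
(Δx)² = 0.10331 − (0.0000)² = 0.10331.

0.103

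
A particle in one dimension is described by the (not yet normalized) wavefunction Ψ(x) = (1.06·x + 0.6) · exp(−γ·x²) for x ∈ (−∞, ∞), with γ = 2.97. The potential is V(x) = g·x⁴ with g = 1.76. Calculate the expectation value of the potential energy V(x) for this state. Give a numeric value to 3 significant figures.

⟨V⟩ = ∫ V(x)·|Ψ|² dx / ∫|Ψ|² dx.
Expand each integrand as polynomial × e^(−2γx²) and use ∫x^(2j)·e^(−2γx²) dx = (2j−1)!!/(4γ)^j · √(π/(2γ)), odd powers → 0; here √(π/(2γ)) = 0.72725.
State is unnormalized: ∫|Ψ|² dx = 0.33059, and ∫Ψ*·V(x)·Ψ dx = 0.022661, so ⟨V⟩ = 0.022661 / 0.33059.
⟨V⟩ = 0.068546.

0.0685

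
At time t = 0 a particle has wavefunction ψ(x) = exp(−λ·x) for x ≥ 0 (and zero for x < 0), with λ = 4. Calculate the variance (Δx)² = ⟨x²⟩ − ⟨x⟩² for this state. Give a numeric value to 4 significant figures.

0.01563

Compute ⟨x⟩ and ⟨x²⟩ separately, then (Δx)² = ⟨x²⟩ − ⟨x⟩².
Every integrand reduces to terms xʲ·e^(−2λx) on [0, ∞); use ∫₀^∞ xʲ·e^(−2λx) dx = j!/(2λ)^(j+1).
Normalization: ∫|ψ|² dx = 0.12500.
⟨x⟩ = 0.12500 and ⟨x²⟩ = 0.031250.
(Δx)² = 0.031250 − (0.12500)² = 0.015625.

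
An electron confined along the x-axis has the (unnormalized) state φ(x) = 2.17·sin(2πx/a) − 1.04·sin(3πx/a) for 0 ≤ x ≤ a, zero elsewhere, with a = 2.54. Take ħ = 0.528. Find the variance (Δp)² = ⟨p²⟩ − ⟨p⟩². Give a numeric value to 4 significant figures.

2.104

Compute ⟨p⟩ and ⟨p²⟩ separately; (Δp)² = ⟨p²⟩ − ⟨p⟩².
d²/dx² sin(jπx/a) = −(jπ/a)²·sin(jπx/a); on 0 ≤ x ≤ a, ∫sin²(jπx/a) dx = a/2 and ∫sin(jπx/a)·sin(lπx/a) dx = 0 for j ≠ l, so only diagonal terms survive in ∫|φ|² and ∫φ·φ″; ∫φ·φ′ dx = [φ²/2] between the walls = 0.
Normalization: ∫|φ|² dx = 7.3539.
⟨p⟩ = 0.0000 and ⟨p²⟩ = 2.1042.
(Δp)² = 2.1042 − (0.0000)² = 2.1042.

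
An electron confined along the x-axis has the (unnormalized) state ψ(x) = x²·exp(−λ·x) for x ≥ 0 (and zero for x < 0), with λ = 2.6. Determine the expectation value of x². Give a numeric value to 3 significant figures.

⟨x²⟩ = ∫ x²·|ψ|² dx / ∫|ψ|² dx (integrals over the domain).
Every integrand reduces to terms xʲ·e^(−2λx) on [0, ∞); use ∫₀^∞ xʲ·e^(−2λx) dx = j!/(2λ)^(j+1).
State is unnormalized: ∫|ψ|² dx = 0.0063124, and ∫ψ*·x²·ψ dx = 0.0070034, so ⟨x²⟩ = 0.0070034 / 0.0063124.
⟨x²⟩ = 1.1095.

1.11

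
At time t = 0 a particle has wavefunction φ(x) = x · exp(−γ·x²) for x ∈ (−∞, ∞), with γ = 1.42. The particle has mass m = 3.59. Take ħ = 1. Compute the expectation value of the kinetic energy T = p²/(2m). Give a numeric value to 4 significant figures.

T = −(ħ²/2m) d²/dx², so ⟨T⟩ = −(ħ²/2m) ∫ φ*·φ'' dx / ∫|φ|² dx; with m = 3.59.
Expand each integrand as polynomial × e^(−2γx²) and use ∫x^(2j)·e^(−2γx²) dx = (2j−1)!!/(4γ)^j · √(π/(2γ)), odd powers → 0; here √(π/(2γ)) = 1.0518. Differentiate with the product rule, d/dx e^(−γx²) = −2γx·e^(−γx²).
State is unnormalized: ∫|φ|² dx = 0.18517, and ∫φ*·(−ħ²/2m · φ'') dx = 0.10986, so ⟨T⟩ = 0.10986 / 0.18517.
⟨T⟩ = 0.59331.

0.5933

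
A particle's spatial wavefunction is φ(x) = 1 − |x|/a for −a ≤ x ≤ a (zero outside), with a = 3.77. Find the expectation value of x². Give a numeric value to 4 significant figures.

⟨x²⟩ = ∫ x²·|φ|² dx / ∫|φ|² dx (integrals over the domain).
φ is even, so ∫ over [−a, a] = 2∫₀ᵃ with φ = 1 − x/a there: ∫₀ᵃ (1 − x/a)² dx = a/3, ∫₀ᵃ x²(1 − x/a)² dx = a³/30, ∫₀ᵃ x⁴(1 − x/a)² dx = a⁵/105.
State is unnormalized: ∫|φ|² dx = 2.5133, and ∫φ*·x²·φ dx = 3.5722, so ⟨x²⟩ = 3.5722 / 2.5133.
⟨x²⟩ = 1.4213.

1.421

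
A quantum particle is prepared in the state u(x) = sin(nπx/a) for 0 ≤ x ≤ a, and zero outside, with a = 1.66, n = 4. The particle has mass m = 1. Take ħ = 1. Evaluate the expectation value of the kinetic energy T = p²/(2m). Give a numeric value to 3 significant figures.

T = −(ħ²/2m) d²/dx², so ⟨T⟩ = −(ħ²/2m) ∫ u*·u'' dx / ∫|u|² dx; with m = 1.
d/dx sin(nπx/a) = (nπ/a)·cos(nπx/a) and d²/dx² sin(nπx/a) = −(nπ/a)²·sin(nπx/a); on 0 ≤ x ≤ a, ∫sin²(nπx/a) dx = a/2 and ∫sin(nπx/a)·cos(nπx/a) dx = 0.
State is unnormalized: ∫|u|² dx = 0.83000, and ∫u*·(−ħ²/2m · u'') dx = 23.782, so ⟨T⟩ = 23.782 / 0.83000.
⟨T⟩ = 28.653.

28.7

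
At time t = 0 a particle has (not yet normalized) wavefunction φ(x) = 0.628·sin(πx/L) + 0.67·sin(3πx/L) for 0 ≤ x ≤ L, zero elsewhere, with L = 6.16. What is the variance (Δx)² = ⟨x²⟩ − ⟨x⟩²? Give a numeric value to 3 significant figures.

Compute ⟨x⟩ and ⟨x²⟩ separately, then (Δx)² = ⟨x²⟩ − ⟨x⟩².
On 0 ≤ x ≤ L (j ≠ l): ∫sin²(jπx/L) dx = L/2, ∫sin(jπx/L)·sin(lπx/L) dx = 0; diagonal moments ∫x·sin²(jπx/L) dx = L²/4, ∫x²·sin²(jπx/L) dx = L³·(1/6 − 1/(4j²π²)); cross terms ∫x·sin(jπx/L)·sin(lπx/L) dx = 0 for j + l even and −4jlL²/(π²(j² − l²)²) for j + l odd, ∫x²·sin(jπx/L)·sin(lπx/L) dx = (−1)^(j+l)·4jlL³/(π²(j² − l²)²); higher powers the same way via product-to-sum and parts.
Normalization: ∫|φ|² dx = 2.5973.
⟨x⟩ = 3.0800 and ⟨x²⟩ = 13.075.
(Δx)² = 13.075 − (3.0800)² = 3.5881.

3.59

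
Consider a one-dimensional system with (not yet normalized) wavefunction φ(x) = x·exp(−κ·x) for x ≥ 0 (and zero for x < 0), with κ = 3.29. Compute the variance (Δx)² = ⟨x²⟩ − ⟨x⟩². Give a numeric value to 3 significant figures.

0.0693

Compute ⟨x⟩ and ⟨x²⟩ separately, then (Δx)² = ⟨x²⟩ − ⟨x⟩².
Every integrand reduces to terms xʲ·e^(−2κx) on [0, ∞); use ∫₀^∞ xʲ·e^(−2κx) dx = j!/(2κ)^(j+1).
Normalization: ∫|φ|² dx = 0.0070202.
⟨x⟩ = 0.45593 and ⟨x²⟩ = 0.27716.
(Δx)² = 0.27716 − (0.45593)² = 0.069290.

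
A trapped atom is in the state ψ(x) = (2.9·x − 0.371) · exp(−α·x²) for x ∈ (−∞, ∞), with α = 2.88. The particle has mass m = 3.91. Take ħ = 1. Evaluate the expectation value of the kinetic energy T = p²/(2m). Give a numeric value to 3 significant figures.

T = −(ħ²/2m) d²/dx², so ⟨T⟩ = −(ħ²/2m) ∫ ψ*·ψ'' dx / ∫|ψ|² dx; with m = 3.91.
Expand each integrand as polynomial × e^(−2αx²) and use ∫x^(2j)·e^(−2αx²) dx = (2j−1)!!/(4α)^j · √(π/(2α)), odd powers → 0; here √(π/(2α)) = 0.73852. Differentiate with the product rule, d/dx e^(−αx²) = −2αx·e^(−αx²).
State is unnormalized: ∫|ψ|² dx = 0.64080, and ∫ψ*·(−ħ²/2m · ψ'') dx = 0.63312, so ⟨T⟩ = 0.63312 / 0.64080.
⟨T⟩ = 0.98802.

0.988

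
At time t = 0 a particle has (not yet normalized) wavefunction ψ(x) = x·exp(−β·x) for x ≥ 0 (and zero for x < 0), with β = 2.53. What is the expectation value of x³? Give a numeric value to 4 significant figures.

0.4631

⟨x³⟩ = ∫ x³·|ψ|² dx / ∫|ψ|² dx (integrals over the domain).
Every integrand reduces to terms xʲ·e^(−2βx) on [0, ∞); use ∫₀^∞ xʲ·e^(−2βx) dx = j!/(2β)^(j+1).
State is unnormalized: ∫|ψ|² dx = 0.015438, and ∫ψ*·x³·ψ dx = 0.0071495, so ⟨x³⟩ = 0.0071495 / 0.015438.
⟨x³⟩ = 0.46313.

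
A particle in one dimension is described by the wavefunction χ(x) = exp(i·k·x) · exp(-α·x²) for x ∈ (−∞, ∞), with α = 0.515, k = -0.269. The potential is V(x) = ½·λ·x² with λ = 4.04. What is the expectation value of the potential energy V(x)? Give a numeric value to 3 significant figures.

0.981

⟨V⟩ = ∫ V(x)·|χ|² dx / ∫|χ|² dx.
Gaussian moments: ∫x^(2j)·e^(−2αx²) dx = (2j−1)!!/(4α)^j · √(π/(2α)), odd powers integrate to 0; here √(π/(2α)) = 1.7465.
State is unnormalized: ∫|χ|² dx = 1.7465, and ∫χ*·V(x)·χ dx = 1.7125, so ⟨V⟩ = 1.7125 / 1.7465.
⟨V⟩ = 0.98058.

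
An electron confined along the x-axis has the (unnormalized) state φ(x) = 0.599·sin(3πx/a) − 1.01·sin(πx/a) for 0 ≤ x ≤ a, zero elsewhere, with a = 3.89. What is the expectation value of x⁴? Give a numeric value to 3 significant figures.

⟨x⁴⟩ = ∫ x⁴·|φ|² dx / ∫|φ|² dx (integrals over the domain).
On 0 ≤ x ≤ a (j ≠ l): ∫sin²(jπx/a) dx = a/2, ∫sin(jπx/a)·sin(lπx/a) dx = 0; diagonal moments ∫x·sin²(jπx/a) dx = a²/4, ∫x²·sin²(jπx/a) dx = a³·(1/6 − 1/(4j²π²)); cross terms ∫x·sin(jπx/a)·sin(lπx/a) dx = 0 for j + l even and −4jla²/(π²(j² − l²)²) for j + l odd, ∫x²·sin(jπx/a)·sin(lπx/a) dx = (−1)^(j+l)·4jla³/(π²(j² − l²)²); higher powers the same way via product-to-sum and parts.
State is unnormalized: ∫|φ|² dx = 2.6820, and ∫φ*·x⁴·φ dx = 48.848, so ⟨x⁴⟩ = 48.848 / 2.6820.
⟨x⁴⟩ = 18.214.

18.2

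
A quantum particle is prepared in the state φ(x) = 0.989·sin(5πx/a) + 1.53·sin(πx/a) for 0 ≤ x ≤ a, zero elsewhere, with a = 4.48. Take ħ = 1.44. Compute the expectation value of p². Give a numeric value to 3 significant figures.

8.23

p² φ = −ħ² d²φ/dx²; ⟨p²⟩ = −ħ² ∫ φ*·φ'' dx / ∫|φ|² dx.
d²/dx² sin(jπx/a) = −(jπ/a)²·sin(jπx/a); on 0 ≤ x ≤ a, ∫sin²(jπx/a) dx = a/2 and ∫sin(jπx/a)·sin(lπx/a) dx = 0 for j ≠ l, so only diagonal terms survive in ∫|φ|² and ∫φ·φ″; ∫φ·φ′ dx = [φ²/2] between the walls = 0.
State is unnormalized: ∫|φ|² dx = 7.4346, and ∫φ*·(−ħ² φ'') dx = 61.200, so ⟨p²⟩ = 61.200 / 7.4346.
⟨p²⟩ = 8.2318.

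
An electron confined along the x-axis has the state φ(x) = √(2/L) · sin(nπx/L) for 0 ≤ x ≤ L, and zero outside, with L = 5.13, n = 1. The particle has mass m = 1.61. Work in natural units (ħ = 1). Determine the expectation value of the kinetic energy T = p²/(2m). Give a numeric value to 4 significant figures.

T = −(ħ²/2m) d²/dx², so ⟨T⟩ = −(ħ²/2m) ∫ φ*·φ'' dx; with m = 1.61.
d/dx sin(nπx/L) = (nπ/L)·cos(nπx/L) and d²/dx² sin(nπx/L) = −(nπ/L)²·sin(nπx/L); on 0 ≤ x ≤ L, ∫sin²(nπx/L) dx = L/2 and ∫sin(nπx/L)·cos(nπx/L) dx = 0.
⟨T⟩ = 0.11647.

0.1165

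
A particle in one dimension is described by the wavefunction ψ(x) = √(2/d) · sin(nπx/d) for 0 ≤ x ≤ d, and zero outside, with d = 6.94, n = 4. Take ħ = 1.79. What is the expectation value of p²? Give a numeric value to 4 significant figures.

p² ψ = −ħ² d²ψ/dx²; ⟨p²⟩ = −ħ² ∫ ψ*·ψ'' dx.
d/dx sin(nπx/d) = (nπ/d)·cos(nπx/d) and d²/dx² sin(nπx/d) = −(nπ/d)²·sin(nπx/d); on 0 ≤ x ≤ d, ∫sin²(nπx/d) dx = d/2 and ∫sin(nπx/d)·cos(nπx/d) dx = 0.
⟨p²⟩ = 10.505.

10.51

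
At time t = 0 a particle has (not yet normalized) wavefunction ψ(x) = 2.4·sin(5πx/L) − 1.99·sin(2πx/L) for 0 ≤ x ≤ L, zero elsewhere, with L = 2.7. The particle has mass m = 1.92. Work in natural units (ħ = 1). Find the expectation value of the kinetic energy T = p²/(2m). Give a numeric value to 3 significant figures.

T = −(ħ²/2m) d²/dx², so ⟨T⟩ = −(ħ²/2m) ∫ ψ*·ψ'' dx / ∫|ψ|² dx; with m = 1.92.
d²/dx² sin(jπx/L) = −(jπ/L)²·sin(jπx/L); on 0 ≤ x ≤ L, ∫sin²(jπx/L) dx = L/2 and ∫sin(jπx/L)·sin(lπx/L) dx = 0 for j ≠ l, so only diagonal terms survive in ∫|ψ|² and ∫ψ·ψ″; ∫ψ·ψ′ dx = [ψ²/2] between the walls = 0.
State is unnormalized: ∫|ψ|² dx = 13.122, and ∫ψ*·(−ħ²/2m · ψ'') dx = 76.078, so ⟨T⟩ = 76.078 / 13.122.
⟨T⟩ = 5.7977.

5.80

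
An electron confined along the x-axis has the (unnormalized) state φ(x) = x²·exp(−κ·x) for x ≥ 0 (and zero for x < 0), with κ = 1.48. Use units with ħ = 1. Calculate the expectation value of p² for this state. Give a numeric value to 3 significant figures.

p² φ = −ħ² d²φ/dx²; ⟨p²⟩ = −ħ² ∫ φ*·φ'' dx / ∫|φ|² dx.
Differentiate x²·exp(−κ·x) with the product rule; every integrand then reduces to terms xʲ·e^(−2κx) on [0, ∞), with ∫₀^∞ xʲ·e^(−2κx) dx = j!/(2κ)^(j+1).
State is unnormalized: ∫|φ|² dx = 0.10562, and ∫φ*·(−ħ² φ'') dx = 0.077118, so ⟨p²⟩ = 0.077118 / 0.10562.
⟨p²⟩ = 0.73013.

0.730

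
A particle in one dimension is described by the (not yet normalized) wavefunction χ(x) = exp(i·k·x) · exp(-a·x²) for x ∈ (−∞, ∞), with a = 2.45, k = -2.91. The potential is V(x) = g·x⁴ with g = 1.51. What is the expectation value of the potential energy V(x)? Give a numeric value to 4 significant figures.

0.04717

⟨V⟩ = ∫ V(x)·|χ|² dx / ∫|χ|² dx.
Gaussian moments: ∫x^(2j)·e^(−2ax²) dx = (2j−1)!!/(4a)^j · √(π/(2a)), odd powers integrate to 0; here √(π/(2a)) = 0.80071.
State is unnormalized: ∫|χ|² dx = 0.80071, and ∫χ*·V(x)·χ dx = 0.037768, so ⟨V⟩ = 0.037768 / 0.80071.
⟨V⟩ = 0.047168.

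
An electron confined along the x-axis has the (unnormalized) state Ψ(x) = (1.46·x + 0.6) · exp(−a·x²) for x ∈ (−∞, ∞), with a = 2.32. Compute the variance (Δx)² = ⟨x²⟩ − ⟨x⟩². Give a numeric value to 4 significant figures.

0.08921

Compute ⟨x⟩ and ⟨x²⟩ separately, then (Δx)² = ⟨x²⟩ − ⟨x⟩².
Expand each integrand as polynomial × e^(−2ax²) and use ∫x^(2j)·e^(−2ax²) dx = (2j−1)!!/(4a)^j · √(π/(2a)), odd powers → 0; here √(π/(2a)) = 0.82284.
Normalization: ∫|Ψ|² dx = 0.48523.
⟨x⟩ = 0.32015 and ⟨x²⟩ = 0.19171.
(Δx)² = 0.19171 − (0.32015)² = 0.089209.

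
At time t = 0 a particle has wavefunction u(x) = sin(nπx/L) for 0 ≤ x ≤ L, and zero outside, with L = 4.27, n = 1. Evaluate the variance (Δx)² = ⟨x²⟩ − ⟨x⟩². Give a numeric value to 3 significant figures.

0.596

Compute ⟨x⟩ and ⟨x²⟩ separately, then (Δx)² = ⟨x²⟩ − ⟨x⟩².
With sin²θ = (1 − cos2θ)/2 on 0 ≤ x ≤ L: ∫sin²(nπx/L) dx = L/2, ∫x·sin²(nπx/L) dx = L²/4, ∫x²·sin²(nπx/L) dx = L³·(1/6 − 1/(4n²π²)); higher powers xᵏ the same way, integrating xᵏ·cos(2nπx/L) by parts.
Normalization: ∫|u|² dx = 2.1350.
⟨x⟩ = 2.1350 and ⟨x²⟩ = 5.1539.
(Δx)² = 5.1539 − (2.1350)² = 0.59572.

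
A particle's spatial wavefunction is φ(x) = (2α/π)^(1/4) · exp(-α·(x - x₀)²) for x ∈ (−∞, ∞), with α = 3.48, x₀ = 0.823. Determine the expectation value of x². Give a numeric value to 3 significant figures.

⟨x²⟩ = ∫ x²·|φ|² dx (integrals over the domain).
Gaussian moments (u = x − x₀): ∫u^(2j)·e^(−2αu²) du = (2j−1)!!/(4α)^j · √(π/(2α)), odd powers integrate to 0; here √(π/(2α)) = 0.67185.
⟨x²⟩ = 0.74917.

0.749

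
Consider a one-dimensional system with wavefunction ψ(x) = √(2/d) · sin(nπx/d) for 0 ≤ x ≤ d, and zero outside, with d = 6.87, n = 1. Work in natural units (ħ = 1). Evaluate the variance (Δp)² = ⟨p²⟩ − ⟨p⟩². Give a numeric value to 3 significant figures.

0.209

Compute ⟨p⟩ and ⟨p²⟩ separately; (Δp)² = ⟨p²⟩ − ⟨p⟩².
d/dx sin(nπx/d) = (nπ/d)·cos(nπx/d) and d²/dx² sin(nπx/d) = −(nπ/d)²·sin(nπx/d); on 0 ≤ x ≤ d, ∫sin²(nπx/d) dx = d/2 and ∫sin(nπx/d)·cos(nπx/d) dx = 0.
⟨p⟩ = 0.0000 and ⟨p²⟩ = 0.20912.
(Δp)² = 0.20912 − (0.0000)² = 0.20912.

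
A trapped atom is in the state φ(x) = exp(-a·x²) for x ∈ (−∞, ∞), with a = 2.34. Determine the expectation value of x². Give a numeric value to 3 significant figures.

0.107

⟨x²⟩ = ∫ x²·|φ|² dx / ∫|φ|² dx (integrals over the domain).
Gaussian moments: ∫x^(2j)·e^(−2ax²) dx = (2j−1)!!/(4a)^j · √(π/(2a)), odd powers integrate to 0; here √(π/(2a)) = 0.81932.
State is unnormalized: ∫|φ|² dx = 0.81932, and ∫φ*·x²·φ dx = 0.087534, so ⟨x²⟩ = 0.087534 / 0.81932.
⟨x²⟩ = 0.10684.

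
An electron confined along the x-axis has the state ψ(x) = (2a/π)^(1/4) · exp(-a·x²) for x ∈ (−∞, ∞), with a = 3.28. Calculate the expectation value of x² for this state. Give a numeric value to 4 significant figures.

0.07622

⟨x²⟩ = ∫ x²·|ψ|² dx (integrals over the domain).
Gaussian moments: ∫x^(2j)·e^(−2ax²) dx = (2j−1)!!/(4a)^j · √(π/(2a)), odd powers integrate to 0; here √(π/(2a)) = 0.69203.
⟨x²⟩ = 0.076220.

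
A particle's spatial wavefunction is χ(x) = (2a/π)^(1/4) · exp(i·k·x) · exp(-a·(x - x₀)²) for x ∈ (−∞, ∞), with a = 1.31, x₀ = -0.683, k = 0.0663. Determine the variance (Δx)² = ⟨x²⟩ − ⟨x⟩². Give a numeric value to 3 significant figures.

0.191

Compute ⟨x⟩ and ⟨x²⟩ separately, then (Δx)² = ⟨x²⟩ − ⟨x⟩².
Gaussian moments (u = x − x₀): ∫u^(2j)·e^(−2au²) du = (2j−1)!!/(4a)^j · √(π/(2a)), odd powers integrate to 0; here √(π/(2a)) = 1.0950.
⟨x⟩ = -0.68300 and ⟨x²⟩ = 0.65733.
(Δx)² = 0.65733 − (-0.68300)² = 0.19084.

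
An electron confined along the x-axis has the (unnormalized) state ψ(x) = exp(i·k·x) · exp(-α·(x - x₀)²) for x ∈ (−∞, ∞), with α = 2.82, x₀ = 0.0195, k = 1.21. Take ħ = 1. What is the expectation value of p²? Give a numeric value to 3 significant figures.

4.28

p² ψ = −ħ² d²ψ/dx²; ⟨p²⟩ = −ħ² ∫ ψ*·ψ'' dx / ∫|ψ|² dx.
Gaussian moments (u = x − x₀): ∫u^(2j)·e^(−2αu²) du = (2j−1)!!/(4α)^j · √(π/(2α)), odd powers integrate to 0; here √(π/(2α)) = 0.74634. Derivatives: ψ′ = (ik − 2αu)·ψ, ψ″ = ((ik − 2αu)² − 2α)·ψ; the odd-in-u pieces drop out.
State is unnormalized: ∫|ψ|² dx = 0.74634, and ∫ψ*·(−ħ² ψ'') dx = 3.1974, so ⟨p²⟩ = 3.1974 / 0.74634.
⟨p²⟩ = 4.2841.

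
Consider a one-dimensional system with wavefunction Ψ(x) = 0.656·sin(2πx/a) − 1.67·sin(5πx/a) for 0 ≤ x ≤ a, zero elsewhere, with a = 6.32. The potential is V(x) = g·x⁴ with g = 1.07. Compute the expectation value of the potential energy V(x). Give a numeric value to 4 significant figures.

⟨V⟩ = ∫ V(x)·|Ψ|² dx / ∫|Ψ|² dx.
On 0 ≤ x ≤ a (j ≠ l): ∫sin²(jπx/a) dx = a/2, ∫sin(jπx/a)·sin(lπx/a) dx = 0; diagonal moments ∫x·sin²(jπx/a) dx = a²/4, ∫x²·sin²(jπx/a) dx = a³·(1/6 − 1/(4j²π²)); cross terms ∫x·sin(jπx/a)·sin(lπx/a) dx = 0 for j + l even and −4jla²/(π²(j² − l²)²) for j + l odd, ∫x²·sin(jπx/a)·sin(lπx/a) dx = (−1)^(j+l)·4jla³/(π²(j² − l²)²); higher powers the same way via product-to-sum and parts.
State is unnormalized: ∫|Ψ|² dx = 10.173, and ∫Ψ*·V(x)·Ψ dx = 3755.7, so ⟨V⟩ = 3755.7 / 10.173.
⟨V⟩ = 369.19.

369.2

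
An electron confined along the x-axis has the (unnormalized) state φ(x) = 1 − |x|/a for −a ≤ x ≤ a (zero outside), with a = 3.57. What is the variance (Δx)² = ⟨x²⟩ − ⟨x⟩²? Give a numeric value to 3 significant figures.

1.27

Compute ⟨x⟩ and ⟨x²⟩ separately, then (Δx)² = ⟨x²⟩ − ⟨x⟩².
φ is even, so ∫ over [−a, a] = 2∫₀ᵃ with φ = 1 − x/a there: ∫₀ᵃ (1 − x/a)² dx = a/3, ∫₀ᵃ x²(1 − x/a)² dx = a³/30, ∫₀ᵃ x⁴(1 − x/a)² dx = a⁵/105.
Normalization: ∫|φ|² dx = 2.3800.
⟨x⟩ = 0.0000 and ⟨x²⟩ = 1.2745.
(Δx)² = 1.2745 − (0.0000)² = 1.2745.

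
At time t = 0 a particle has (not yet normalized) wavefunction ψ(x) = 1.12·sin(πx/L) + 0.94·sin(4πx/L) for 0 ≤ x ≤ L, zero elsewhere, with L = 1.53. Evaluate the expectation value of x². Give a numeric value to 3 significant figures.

⟨x²⟩ = ∫ x²·|ψ|² dx / ∫|ψ|² dx (integrals over the domain).
On 0 ≤ x ≤ L (j ≠ l): ∫sin²(jπx/L) dx = L/2, ∫sin(jπx/L)·sin(lπx/L) dx = 0; diagonal moments ∫x·sin²(jπx/L) dx = L²/4, ∫x²·sin²(jπx/L) dx = L³·(1/6 − 1/(4j²π²)); cross terms ∫x·sin(jπx/L)·sin(lπx/L) dx = 0 for j + l even and −4jlL²/(π²(j² − l²)²) for j + l odd, ∫x²·sin(jπx/L)·sin(lπx/L) dx = (−1)^(j+l)·4jlL³/(π²(j² − l²)²); higher powers the same way via product-to-sum and parts.
State is unnormalized: ∫|ψ|² dx = 1.6356, and ∫ψ*·x²·ψ dx = 1.1031, so ⟨x²⟩ = 1.1031 / 1.6356.
⟨x²⟩ = 0.67444.

0.674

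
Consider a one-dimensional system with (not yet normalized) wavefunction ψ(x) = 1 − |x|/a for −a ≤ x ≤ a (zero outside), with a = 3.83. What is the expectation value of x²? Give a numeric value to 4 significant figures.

⟨x²⟩ = ∫ x²·|ψ|² dx / ∫|ψ|² dx (integrals over the domain).
ψ is even, so ∫ over [−a, a] = 2∫₀ᵃ with ψ = 1 − x/a there: ∫₀ᵃ (1 − x/a)² dx = a/3, ∫₀ᵃ x²(1 − x/a)² dx = a³/30, ∫₀ᵃ x⁴(1 − x/a)² dx = a⁵/105.
State is unnormalized: ∫|ψ|² dx = 2.5533, and ∫ψ*·x²·ψ dx = 3.7455, so ⟨x²⟩ = 3.7455 / 2.5533.
⟨x²⟩ = 1.4669.

1.467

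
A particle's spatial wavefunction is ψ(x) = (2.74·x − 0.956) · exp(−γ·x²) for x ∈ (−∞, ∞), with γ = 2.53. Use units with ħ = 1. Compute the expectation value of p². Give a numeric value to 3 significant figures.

4.80

p² ψ = −ħ² d²ψ/dx²; ⟨p²⟩ = −ħ² ∫ ψ*·ψ'' dx / ∫|ψ|² dx.
Expand each integrand as polynomial × e^(−2γx²) and use ∫x^(2j)·e^(−2γx²) dx = (2j−1)!!/(4γ)^j · √(π/(2γ)), odd powers → 0; here √(π/(2γ)) = 0.78795. Differentiate with the product rule, d/dx e^(−γx²) = −2γx·e^(−γx²).
State is unnormalized: ∫|ψ|² dx = 1.3047, and ∫ψ*·(−ħ² ψ'') dx = 6.2587, so ⟨p²⟩ = 6.2587 / 1.3047.
⟨p²⟩ = 4.7971.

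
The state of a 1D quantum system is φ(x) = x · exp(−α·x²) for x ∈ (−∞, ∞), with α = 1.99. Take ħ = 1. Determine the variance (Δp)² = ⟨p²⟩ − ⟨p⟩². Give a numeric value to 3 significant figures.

Compute ⟨p⟩ and ⟨p²⟩ separately; (Δp)² = ⟨p²⟩ − ⟨p⟩².
Expand each integrand as polynomial × e^(−2αx²) and use ∫x^(2j)·e^(−2αx²) dx = (2j−1)!!/(4α)^j · √(π/(2α)), odd powers → 0; here √(π/(2α)) = 0.88845. Differentiate with the product rule, d/dx e^(−αx²) = −2αx·e^(−αx²).
Normalization: ∫|φ|² dx = 0.11161.
⟨p⟩ = 0.0000 and ⟨p²⟩ = 5.9700.
(Δp)² = 5.9700 − (0.0000)² = 5.9700.

5.97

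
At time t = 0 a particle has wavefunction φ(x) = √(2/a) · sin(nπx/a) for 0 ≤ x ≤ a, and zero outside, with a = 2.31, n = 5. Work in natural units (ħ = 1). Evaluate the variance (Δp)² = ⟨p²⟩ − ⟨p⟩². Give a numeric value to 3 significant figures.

46.2

Compute ⟨p⟩ and ⟨p²⟩ separately; (Δp)² = ⟨p²⟩ − ⟨p⟩².
d/dx sin(nπx/a) = (nπ/a)·cos(nπx/a) and d²/dx² sin(nπx/a) = −(nπ/a)²·sin(nπx/a); on 0 ≤ x ≤ a, ∫sin²(nπx/a) dx = a/2 and ∫sin(nπx/a)·cos(nπx/a) dx = 0.
⟨p⟩ = 0.0000 and ⟨p²⟩ = 46.240.
(Δp)² = 46.240 − (0.0000)² = 46.240.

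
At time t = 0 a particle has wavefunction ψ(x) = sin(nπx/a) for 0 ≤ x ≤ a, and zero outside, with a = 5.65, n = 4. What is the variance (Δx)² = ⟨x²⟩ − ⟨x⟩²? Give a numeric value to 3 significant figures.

Compute ⟨x⟩ and ⟨x²⟩ separately, then (Δx)² = ⟨x²⟩ − ⟨x⟩².
With sin²θ = (1 − cos2θ)/2 on 0 ≤ x ≤ a: ∫sin²(nπx/a) dx = a/2, ∫x·sin²(nπx/a) dx = a²/4, ∫x²·sin²(nπx/a) dx = a³·(1/6 − 1/(4n²π²)); higher powers xᵏ the same way, integrating xᵏ·cos(2nπx/a) by parts.
Normalization: ∫|ψ|² dx = 2.8250.
⟨x⟩ = 2.8250 and ⟨x²⟩ = 10.540.
(Δx)² = 10.540 − (2.8250)² = 2.5591.

2.56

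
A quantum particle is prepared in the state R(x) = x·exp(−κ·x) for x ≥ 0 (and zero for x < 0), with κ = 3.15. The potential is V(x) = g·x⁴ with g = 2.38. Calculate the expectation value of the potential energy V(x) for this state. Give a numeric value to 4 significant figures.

⟨V⟩ = ∫ V(x)·|R|² dx / ∫|R|² dx.
Every integrand reduces to terms xʲ·e^(−2κx) on [0, ∞); use ∫₀^∞ xʲ·e^(−2κx) dx = j!/(2κ)^(j+1).
State is unnormalized: ∫|R|² dx = 0.0079985, and ∫R*·V(x)·R dx = 0.0043504, so ⟨V⟩ = 0.0043504 / 0.0079985.
⟨V⟩ = 0.54390.

0.5439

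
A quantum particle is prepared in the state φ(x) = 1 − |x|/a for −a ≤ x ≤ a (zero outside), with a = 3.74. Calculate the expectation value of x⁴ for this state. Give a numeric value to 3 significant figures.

5.59

⟨x⁴⟩ = ∫ x⁴·|φ|² dx / ∫|φ|² dx (integrals over the domain).
φ is even, so ∫ over [−a, a] = 2∫₀ᵃ with φ = 1 − x/a there: ∫₀ᵃ (1 − x/a)² dx = a/3, ∫₀ᵃ x²(1 − x/a)² dx = a³/30, ∫₀ᵃ x⁴(1 − x/a)² dx = a⁵/105.
State is unnormalized: ∫|φ|² dx = 2.4933, and ∫φ*·x⁴·φ dx = 13.938, so ⟨x⁴⟩ = 13.938 / 2.4933.
⟨x⁴⟩ = 5.5901.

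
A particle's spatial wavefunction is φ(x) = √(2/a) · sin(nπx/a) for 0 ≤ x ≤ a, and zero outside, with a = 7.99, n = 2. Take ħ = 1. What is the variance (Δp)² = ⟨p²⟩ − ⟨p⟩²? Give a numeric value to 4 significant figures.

Compute ⟨p⟩ and ⟨p²⟩ separately; (Δp)² = ⟨p²⟩ − ⟨p⟩².
d/dx sin(nπx/a) = (nπ/a)·cos(nπx/a) and d²/dx² sin(nπx/a) = −(nπ/a)²·sin(nπx/a); on 0 ≤ x ≤ a, ∫sin²(nπx/a) dx = a/2 and ∫sin(nπx/a)·cos(nπx/a) dx = 0.
⟨p⟩ = 0.0000 and ⟨p²⟩ = 0.61840.
(Δp)² = 0.61840 − (0.0000)² = 0.61840.

0.6184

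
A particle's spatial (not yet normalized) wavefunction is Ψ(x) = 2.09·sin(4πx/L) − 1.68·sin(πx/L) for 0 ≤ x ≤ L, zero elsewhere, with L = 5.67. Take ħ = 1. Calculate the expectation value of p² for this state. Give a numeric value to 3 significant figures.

3.10

p² Ψ = −ħ² d²Ψ/dx²; ⟨p²⟩ = −ħ² ∫ Ψ*·Ψ'' dx / ∫|Ψ|² dx.
d²/dx² sin(jπx/L) = −(jπ/L)²·sin(jπx/L); on 0 ≤ x ≤ L, ∫sin²(jπx/L) dx = L/2 and ∫sin(jπx/L)·sin(lπx/L) dx = 0 for j ≠ l, so only diagonal terms survive in ∫|Ψ|² and ∫Ψ·Ψ″; ∫Ψ·Ψ′ dx = [Ψ²/2] between the walls = 0.
State is unnormalized: ∫|Ψ|² dx = 20.385, and ∫Ψ*·(−ħ² Ψ'') dx = 63.284, so ⟨p²⟩ = 63.284 / 20.385.
⟨p²⟩ = 3.1044.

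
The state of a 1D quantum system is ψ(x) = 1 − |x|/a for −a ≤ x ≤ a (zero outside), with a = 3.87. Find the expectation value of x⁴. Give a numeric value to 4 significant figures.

6.409

⟨x⁴⟩ = ∫ x⁴·|ψ|² dx / ∫|ψ|² dx (integrals over the domain).
ψ is even, so ∫ over [−a, a] = 2∫₀ᵃ with ψ = 1 − x/a there: ∫₀ᵃ (1 − x/a)² dx = a/3, ∫₀ᵃ x²(1 − x/a)² dx = a³/30, ∫₀ᵃ x⁴(1 − x/a)² dx = a⁵/105.
State is unnormalized: ∫|ψ|² dx = 2.5800, and ∫ψ*·x⁴·ψ dx = 16.535, so ⟨x⁴⟩ = 16.535 / 2.5800.
⟨x⁴⟩ = 6.4088.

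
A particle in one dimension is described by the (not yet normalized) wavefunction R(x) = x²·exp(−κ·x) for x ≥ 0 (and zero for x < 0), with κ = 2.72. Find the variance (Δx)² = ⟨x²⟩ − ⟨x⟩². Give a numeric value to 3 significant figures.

0.169

Compute ⟨x⟩ and ⟨x²⟩ separately, then (Δx)² = ⟨x²⟩ − ⟨x⟩².
Every integrand reduces to terms xʲ·e^(−2κx) on [0, ∞); use ∫₀^∞ xʲ·e^(−2κx) dx = j!/(2κ)^(j+1).
Normalization: ∫|R|² dx = 0.0050375.
⟨x⟩ = 0.91912 and ⟨x²⟩ = 1.0137.
(Δx)² = 1.0137 − (0.91912)² = 0.16896.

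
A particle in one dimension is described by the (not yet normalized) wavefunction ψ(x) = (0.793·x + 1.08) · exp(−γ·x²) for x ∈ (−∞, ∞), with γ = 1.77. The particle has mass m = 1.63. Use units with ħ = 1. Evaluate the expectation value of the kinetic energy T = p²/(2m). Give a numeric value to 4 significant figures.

0.6198

T = −(ħ²/2m) d²/dx², so ⟨T⟩ = −(ħ²/2m) ∫ ψ*·ψ'' dx / ∫|ψ|² dx; with m = 1.63.
Expand each integrand as polynomial × e^(−2γx²) and use ∫x^(2j)·e^(−2γx²) dx = (2j−1)!!/(4γ)^j · √(π/(2γ)), odd powers → 0; here √(π/(2γ)) = 0.94205. Differentiate with the product rule, d/dx e^(−γx²) = −2γx·e^(−γx²).
State is unnormalized: ∫|ψ|² dx = 1.1825, and ∫ψ*·(−ħ²/2m · ψ'') dx = 0.73288, so ⟨T⟩ = 0.73288 / 1.1825.
⟨T⟩ = 0.61978.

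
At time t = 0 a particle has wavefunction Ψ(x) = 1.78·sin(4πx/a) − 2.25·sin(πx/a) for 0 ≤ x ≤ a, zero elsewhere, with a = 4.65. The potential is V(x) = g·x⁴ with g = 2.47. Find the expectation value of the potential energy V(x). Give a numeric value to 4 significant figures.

⟨V⟩ = ∫ V(x)·|Ψ|² dx / ∫|Ψ|² dx.
On 0 ≤ x ≤ a (j ≠ l): ∫sin²(jπx/a) dx = a/2, ∫sin(jπx/a)·sin(lπx/a) dx = 0; diagonal moments ∫x·sin²(jπx/a) dx = a²/4, ∫x²·sin²(jπx/a) dx = a³·(1/6 − 1/(4j²π²)); cross terms ∫x·sin(jπx/a)·sin(lπx/a) dx = 0 for j + l even and −4jla²/(π²(j² − l²)²) for j + l odd, ∫x²·sin(jπx/a)·sin(lπx/a) dx = (−1)^(j+l)·4jla³/(π²(j² − l²)²); higher powers the same way via product-to-sum and parts.
State is unnormalized: ∫|Ψ|² dx = 19.137, and ∫Ψ*·V(x)·Ψ dx = 3761.5, so ⟨V⟩ = 3761.5 / 19.137.
⟨V⟩ = 196.56.

196.6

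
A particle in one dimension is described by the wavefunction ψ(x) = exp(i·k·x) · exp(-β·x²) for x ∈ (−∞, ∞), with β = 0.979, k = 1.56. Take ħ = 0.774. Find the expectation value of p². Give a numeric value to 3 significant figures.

p² ψ = −ħ² d²ψ/dx²; ⟨p²⟩ = −ħ² ∫ ψ*·ψ'' dx / ∫|ψ|² dx.
Gaussian moments: ∫x^(2j)·e^(−2βx²) dx = (2j−1)!!/(4β)^j · √(π/(2β)), odd powers integrate to 0; here √(π/(2β)) = 1.2667. Derivatives: ψ′ = (ik − 2βx)·ψ, ψ″ = ((ik − 2βx)² − 2β)·ψ; the odd-in-x pieces drop out.
State is unnormalized: ∫|ψ|² dx = 1.2667, and ∫ψ*·(−ħ² ψ'') dx = 2.5896, so ⟨p²⟩ = 2.5896 / 1.2667.
⟨p²⟩ = 2.0444.

2.04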